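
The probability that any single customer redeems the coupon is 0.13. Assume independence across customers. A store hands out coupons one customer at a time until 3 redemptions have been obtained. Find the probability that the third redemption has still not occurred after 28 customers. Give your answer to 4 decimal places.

0.2760

Needing more than 28 customers ⇔ fewer than 3 successes in the first 28. With X ~ Binomial(28, 0.13), P(Y > 28) = P(X ≤ 2).
  k=0: C(28,0)·0.13^0·0.87^28 = 0.020255
  k=1: C(28,1)·0.13^1·0.87^27 = 0.084746
  k=2: C(28,2)·0.13^2·0.87^26 = 0.170954
P(X ≤ 2) = 0.275956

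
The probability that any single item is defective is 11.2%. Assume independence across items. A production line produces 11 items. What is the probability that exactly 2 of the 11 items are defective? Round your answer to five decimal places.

X ~ Binomial(n=11, p=0.112).
P(X=2) = C(11,2) · p^2 · (1−p)^9
= 55 · 0.012544 · 0.34333 = 0.2368729

0.23687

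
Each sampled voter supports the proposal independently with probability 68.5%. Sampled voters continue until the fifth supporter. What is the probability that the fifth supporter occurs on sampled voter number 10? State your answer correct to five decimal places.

Y = trial on which the fifth success occurs; negative binomial, r=5, p=0.685.
P(Y=10) = C(9,4) · p^5 · (1−p)^5
= 126 · 0.15082 · 0.0031014 = 0.0589354

0.05894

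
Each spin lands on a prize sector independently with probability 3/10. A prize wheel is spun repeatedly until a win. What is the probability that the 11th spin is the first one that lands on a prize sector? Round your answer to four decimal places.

Geometric (trials to first success), p = 0.30.
P(Y = 11) = (1−p)^10 · p = 0.028248 · 0.30 = 0.008474

0.0085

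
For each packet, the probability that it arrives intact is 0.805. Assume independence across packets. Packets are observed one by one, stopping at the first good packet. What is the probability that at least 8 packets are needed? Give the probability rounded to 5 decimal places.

0.00001

Y = number of packets to the first success; geometric, p = 0.805.
P(Y > 7) = P(first 7 all fail) = (1−p)^7 = 0.0000107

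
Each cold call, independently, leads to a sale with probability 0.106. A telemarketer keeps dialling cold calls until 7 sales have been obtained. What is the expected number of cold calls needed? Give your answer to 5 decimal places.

Y = total cold calls until the seventh success; negative binomial with r=7, p=0.106.
E[Y] = r / p = 7 / 0.106 = 66.0377358

66.03774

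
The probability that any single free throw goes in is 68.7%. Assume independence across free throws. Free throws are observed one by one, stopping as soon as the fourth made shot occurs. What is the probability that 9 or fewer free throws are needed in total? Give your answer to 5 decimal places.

Finishing within 9 free throws ⇔ at least 4 successes in the first 9. With X ~ Binomial(9, 0.687), P(Y ≤ 9) = 1 − P(X ≤ 3).
  k=0: C(9,0)·0.687^0·0.313^9 = 0.0000288
  k=1: C(9,1)·0.687^1·0.313^8 = 0.0005696
  k=2: C(9,2)·0.687^2·0.313^7 = 0.0050006
  k=3: C(9,3)·0.687^3·0.313^6 = 0.0256104
1 − 0.0312094 = 0.9687906

0.96879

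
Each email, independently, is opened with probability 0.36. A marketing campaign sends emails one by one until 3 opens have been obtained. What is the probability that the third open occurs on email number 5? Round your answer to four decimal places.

0.1147

Y = trial on which the third success occurs; negative binomial, r=3, p=0.36.
P(Y=5) = C(4,2) · p^3 · (1−p)^2
= 6 · 0.046656 · 0.4096 = 0.114662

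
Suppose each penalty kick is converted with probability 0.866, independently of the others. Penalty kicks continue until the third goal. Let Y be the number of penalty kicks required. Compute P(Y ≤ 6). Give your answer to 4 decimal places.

0.9961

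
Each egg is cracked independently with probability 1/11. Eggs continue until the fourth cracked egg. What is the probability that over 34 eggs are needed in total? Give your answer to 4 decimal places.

0.6260

Needing more than 34 eggs ⇔ fewer than 4 successes in the first 34. With X ~ Binomial(34, 0.090909), P(Y > 34) = P(X ≤ 3).
  k=0: C(34,0)·0.090909^0·0.909091^34 = 0.039143
  k=1: C(34,1)·0.090909^1·0.909091^33 = 0.133085
  k=2: C(34,2)·0.090909^2·0.909091^32 = 0.219589
  k=3: C(34,3)·0.090909^3·0.909091^31 = 0.234229
P(X ≤ 3) = 0.626045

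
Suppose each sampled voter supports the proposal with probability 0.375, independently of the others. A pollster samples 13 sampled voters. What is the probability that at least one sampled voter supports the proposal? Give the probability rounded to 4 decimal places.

P(at least one) = 1 − P(none) = 1 − (1 − 0.375)^13
= 1 − 0.002220 = 0.997780

0.9978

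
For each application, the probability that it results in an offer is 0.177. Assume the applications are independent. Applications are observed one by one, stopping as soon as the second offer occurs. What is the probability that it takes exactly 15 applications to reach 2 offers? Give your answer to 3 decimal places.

Y = trial on which the second success occurs; negative binomial, r=2, p=0.177.
P(Y=15) = C(14,1) · p^2 · (1−p)^13
= 14 · 0.031329 · 0.079469 = 0.03486

0.035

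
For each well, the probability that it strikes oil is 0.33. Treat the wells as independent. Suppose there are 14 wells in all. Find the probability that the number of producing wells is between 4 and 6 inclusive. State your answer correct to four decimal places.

0.5870

X ~ Binomial(14, 0.33); P(4 ≤ X ≤ 6) = Σ C(14,k) p^k (1−p)^(14−k) over k:
  k=4: C(14,4)·0.33^4·0.67^10 = 0.216390
  k=5: C(14,5)·0.33^5·0.67^9 = 0.213161
  k=6: C(14,6)·0.33^6·0.67^8 = 0.157484
Total = 0.587035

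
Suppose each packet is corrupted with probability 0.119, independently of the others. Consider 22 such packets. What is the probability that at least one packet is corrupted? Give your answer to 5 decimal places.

P(at least one) = 1 − P(none) = 1 − (1 − 0.119)^22
= 1 − 0.0615843 = 0.9384157

0.93842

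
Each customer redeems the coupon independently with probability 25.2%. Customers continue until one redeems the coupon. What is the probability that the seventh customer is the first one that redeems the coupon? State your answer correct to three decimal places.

0.044

Geometric (trials to first success), p = 0.252.
P(Y = 7) = (1−p)^6 · p = 0.17515 · 0.252 = 0.04414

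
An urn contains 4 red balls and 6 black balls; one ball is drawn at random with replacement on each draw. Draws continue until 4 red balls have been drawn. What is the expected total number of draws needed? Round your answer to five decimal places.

10.00000

Y = total draws until the fourth success; negative binomial with r=4, p=0.40.
E[Y] = r / p = 4 / 0.40 = 10.0000000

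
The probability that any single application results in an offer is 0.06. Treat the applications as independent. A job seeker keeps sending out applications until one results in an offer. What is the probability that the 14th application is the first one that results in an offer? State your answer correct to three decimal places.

0.027

Geometric (trials to first success), p = 0.06.
P(Y = 14) = (1−p)^13 · p = 0.44737 · 0.06 = 0.02684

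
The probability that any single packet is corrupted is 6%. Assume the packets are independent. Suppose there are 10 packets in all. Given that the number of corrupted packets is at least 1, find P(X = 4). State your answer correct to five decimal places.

X ~ Binomial(10, 0.06). Want P(X=4 | X≥1) = P(X=4) / P(X≥1).
P(X=4) = C(10,4)·0.06^4·0.94^6 = 0.0018775
P(X≥1) = 1 − 0.5386151 = 0.4613849
Ratio = 0.0018775 / 0.4613849 = 0.0040694

0.00407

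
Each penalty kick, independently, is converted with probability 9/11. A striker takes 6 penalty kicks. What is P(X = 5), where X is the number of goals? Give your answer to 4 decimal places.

0.4000

X ~ Binomial(n=6, p=0.818182).
P(X=5) = C(6,5) · p^5 · (1−p)^1
= 6 · 0.36665 · 0.18182 = 0.399979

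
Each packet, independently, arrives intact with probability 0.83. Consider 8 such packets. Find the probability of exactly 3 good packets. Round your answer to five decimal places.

0.00455

X ~ Binomial(n=8, p=0.83).
P(X=3) = C(8,3) · p^3 · (1−p)^5
= 56 · 0.57179 · 0.00014199 = 0.0045464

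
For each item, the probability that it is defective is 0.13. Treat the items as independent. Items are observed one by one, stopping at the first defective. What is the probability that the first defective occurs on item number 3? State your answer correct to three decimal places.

Geometric (trials to first success), p = 0.13.
P(Y = 3) = (1−p)^2 · p = 0.7569 · 0.13 = 0.09840

0.098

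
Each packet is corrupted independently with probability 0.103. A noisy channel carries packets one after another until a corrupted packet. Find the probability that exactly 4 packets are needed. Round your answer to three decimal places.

Geometric (trials to first success), p = 0.103.
P(Y = 4) = (1−p)^3 · p = 0.72173 · 0.103 = 0.07434

0.074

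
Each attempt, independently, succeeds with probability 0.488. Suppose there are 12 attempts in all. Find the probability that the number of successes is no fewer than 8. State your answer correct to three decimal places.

0.171

X ~ Binomial(12, 0.488); P(X ≥ 8) = Σ C(12,k) p^k (1−p)^(12−k) over k:
  k=8: C(12,8)·0.488^8·0.512^4 = 0.10941
  k=9: C(12,9)·0.488^9·0.512^3 = 0.04635
  k=10: C(12,10)·0.488^10·0.512^2 = 0.01325
  k=11: C(12,11)·0.488^11·0.512^1 = 0.00230
  k=12: C(12,12)·0.488^12·0.512^0 = 0.00018
Total = 0.17148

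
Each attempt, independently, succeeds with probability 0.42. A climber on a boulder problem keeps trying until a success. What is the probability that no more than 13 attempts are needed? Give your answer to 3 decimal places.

0.999

Y = number of attempts to the first success; geometric, p = 0.42.
P(Y ≤ 13) = 1 − (1−p)^13 = 1 − 0.00084 = 0.99916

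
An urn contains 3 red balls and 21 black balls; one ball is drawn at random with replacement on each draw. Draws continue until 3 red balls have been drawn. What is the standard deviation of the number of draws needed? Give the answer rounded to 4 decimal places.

Y = total draws until the third success; negative binomial with r=3, p=0.125.
SD(Y) = √[r(1−p)/p²] = √(168.000000) = 12.961481

12.9615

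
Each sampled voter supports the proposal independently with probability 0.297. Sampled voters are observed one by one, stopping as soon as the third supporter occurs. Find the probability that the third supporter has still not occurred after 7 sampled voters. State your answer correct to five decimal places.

0.65387

Needing more than 7 sampled voters ⇔ fewer than 3 successes in the first 7. With X ~ Binomial(7, 0.297), P(Y > 7) = P(X ≤ 2).
  k=0: C(7,0)·0.297^0·0.703^7 = 0.0848569
  k=1: C(7,1)·0.297^1·0.703^6 = 0.2509496
  k=2: C(7,2)·0.297^2·0.703^5 = 0.3180598
P(X ≤ 2) = 0.6538663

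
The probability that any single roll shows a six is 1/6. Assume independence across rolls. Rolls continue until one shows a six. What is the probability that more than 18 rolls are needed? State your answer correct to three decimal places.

0.038

Y = number of rolls to the first success; geometric, p = 0.166667.
P(Y > 18) = P(first 18 all fail) = (1−p)^18 = 0.03756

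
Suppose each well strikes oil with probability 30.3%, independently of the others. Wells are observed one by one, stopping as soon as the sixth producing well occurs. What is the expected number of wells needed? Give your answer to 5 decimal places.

19.80198

Y = total wells until the sixth success; negative binomial with r=6, p=0.303.
E[Y] = r / p = 6 / 0.303 = 19.8019802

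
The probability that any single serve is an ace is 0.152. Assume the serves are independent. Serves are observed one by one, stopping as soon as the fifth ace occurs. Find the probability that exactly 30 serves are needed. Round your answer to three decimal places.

Y = trial on which the fifth success occurs; negative binomial, r=5, p=0.152.
P(Y=30) = C(29,4) · p^5 · (1−p)^25
= 23751 · 8.1137e-05 · 0.016214 = 0.03125

0.031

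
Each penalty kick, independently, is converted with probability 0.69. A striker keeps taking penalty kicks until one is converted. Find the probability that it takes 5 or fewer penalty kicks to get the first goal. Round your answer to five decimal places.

Y = number of penalty kicks to the first success; geometric, p = 0.69.
P(Y ≤ 5) = 1 − (1−p)^5 = 1 − 0.0028629 = 0.9971371

0.99714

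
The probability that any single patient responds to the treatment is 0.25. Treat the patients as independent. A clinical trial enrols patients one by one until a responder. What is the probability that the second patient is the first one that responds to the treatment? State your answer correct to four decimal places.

Geometric (trials to first success), p = 0.25.
P(Y = 2) = (1−p)^1 · p = 0.75 · 0.25 = 0.187500

0.1875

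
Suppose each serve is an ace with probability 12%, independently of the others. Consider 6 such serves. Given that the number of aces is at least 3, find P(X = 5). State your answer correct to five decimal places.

X ~ Binomial(6, 0.12). Want P(X=5 | X≥3) = P(X=5) / P(X≥3).
P(X=5) = C(6,5)·0.12^5·0.88^1 = 0.0001314
P(X≥3) = 1 − 0.4644041 − 0.3799670 − 0.1295342 = 0.0260947
Ratio = 0.0001314 / 0.0260947 = 0.0050349

0.00503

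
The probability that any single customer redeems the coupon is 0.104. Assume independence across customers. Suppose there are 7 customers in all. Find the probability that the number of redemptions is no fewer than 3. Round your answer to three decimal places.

X ~ Binomial(7, 0.104); P(X ≥ 3) = Σ C(7,k) p^k (1−p)^(7−k) over k:
  k=3: C(7,3)·0.104^3·0.896^4 = 0.02537
  k=4: C(7,4)·0.104^4·0.896^3 = 0.00295
  k=5: C(7,5)·0.104^5·0.896^2 = 0.00021
  k=6: C(7,6)·0.104^6·0.896^1 = 0.00001
  k=7: C(7,7)·0.104^7·0.896^0 = 0.00000
Total = 0.02853

0.029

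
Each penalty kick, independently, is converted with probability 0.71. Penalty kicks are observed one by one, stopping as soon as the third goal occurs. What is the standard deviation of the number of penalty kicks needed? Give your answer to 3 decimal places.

Y = total penalty kicks until the third success; negative binomial with r=3, p=0.71.
SD(Y) = √[r(1−p)/p²] = √(1.72585) = 1.31372

1.314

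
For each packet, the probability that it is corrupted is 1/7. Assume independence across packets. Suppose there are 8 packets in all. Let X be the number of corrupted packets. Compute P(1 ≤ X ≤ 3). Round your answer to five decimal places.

X ~ Binomial(8, 0.142857); P(1 ≤ X ≤ 3) = Σ C(8,k) p^k (1−p)^(8−k) over k:
  k=1: C(8,1)·0.142857^1·0.857143^7 = 0.3884762
  k=2: C(8,2)·0.142857^2·0.857143^6 = 0.2266111
  k=3: C(8,3)·0.142857^3·0.857143^5 = 0.0755370
Total = 0.6906244

0.69062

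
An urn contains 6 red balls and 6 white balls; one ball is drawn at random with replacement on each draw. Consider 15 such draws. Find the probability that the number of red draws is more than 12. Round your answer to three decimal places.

X ~ Binomial(15, 0.50); P(X ≥ 13) = Σ C(15,k) p^k (1−p)^(15−k) over k:
  k=13: C(15,13)·0.50^13·0.50^2 = 0.00320
  k=14: C(15,14)·0.50^14·0.50^1 = 0.00046
  k=15: C(15,15)·0.50^15·0.50^0 = 0.00003
Total = 0.00369

0.004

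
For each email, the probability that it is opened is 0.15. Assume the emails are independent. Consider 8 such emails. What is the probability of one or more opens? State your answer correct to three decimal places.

P(at least one) = 1 − P(none) = 1 − (1 − 0.15)^8
= 1 − 0.27249 = 0.72751

0.728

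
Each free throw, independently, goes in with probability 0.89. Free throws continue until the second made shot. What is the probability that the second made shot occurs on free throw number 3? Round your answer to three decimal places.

0.174

Y = trial on which the second success occurs; negative binomial, r=2, p=0.89.
P(Y=3) = C(2,1) · p^2 · (1−p)^1
= 2 · 0.7921 · 0.11 = 0.17426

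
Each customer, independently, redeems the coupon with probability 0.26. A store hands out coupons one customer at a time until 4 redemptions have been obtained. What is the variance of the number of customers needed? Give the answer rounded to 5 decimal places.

43.78698

Y = total customers until the fourth success; negative binomial with r=4, p=0.26.
Var(Y) = r(1−p)/p² = 4·0.74 / 0.26² = 43.7869822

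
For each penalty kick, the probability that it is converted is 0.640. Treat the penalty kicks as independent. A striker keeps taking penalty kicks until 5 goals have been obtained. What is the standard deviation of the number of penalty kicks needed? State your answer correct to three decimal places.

2.096

Y = total penalty kicks until the fifth success; negative binomial with r=5, p=0.64.
SD(Y) = √[r(1−p)/p²] = √(4.39453) = 2.09631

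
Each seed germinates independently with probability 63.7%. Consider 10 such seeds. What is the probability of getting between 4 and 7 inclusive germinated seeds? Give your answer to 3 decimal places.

X ~ Binomial(10, 0.637); P(4 ≤ X ≤ 7) = Σ C(10,k) p^k (1−p)^(10−k) over k:
  k=4: C(10,4)·0.637^4·0.363^6 = 0.07911
  k=5: C(10,5)·0.637^5·0.363^5 = 0.16658
  k=6: C(10,6)·0.637^6·0.363^4 = 0.24360
  k=7: C(10,7)·0.637^7·0.363^3 = 0.24427
Total = 0.73357

0.734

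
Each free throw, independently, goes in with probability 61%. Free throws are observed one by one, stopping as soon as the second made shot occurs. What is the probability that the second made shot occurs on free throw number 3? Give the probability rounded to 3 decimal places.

0.290

Y = trial on which the second success occurs; negative binomial, r=2, p=0.61.
P(Y=3) = C(2,1) · p^2 · (1−p)^1
= 2 · 0.3721 · 0.39 = 0.29024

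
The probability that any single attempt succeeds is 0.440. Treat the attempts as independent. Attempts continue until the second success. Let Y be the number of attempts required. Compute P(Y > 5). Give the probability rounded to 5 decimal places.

0.27143

Needing more than 5 attempts ⇔ fewer than 2 successes in the first 5. With X ~ Binomial(5, 0.44), P(Y > 5) = P(X ≤ 1).
  k=0: C(5,0)·0.44^0·0.56^5 = 0.0550732
  k=1: C(5,1)·0.44^1·0.56^4 = 0.2163589
P(X ≤ 1) = 0.2714321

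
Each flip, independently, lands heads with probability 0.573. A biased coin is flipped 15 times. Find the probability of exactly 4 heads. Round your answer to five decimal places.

X ~ Binomial(n=15, p=0.573).
P(X=4) = C(15,4) · p^4 · (1−p)^11
= 1365 · 0.1078 · 8.6041e-05 = 0.0126607

0.01266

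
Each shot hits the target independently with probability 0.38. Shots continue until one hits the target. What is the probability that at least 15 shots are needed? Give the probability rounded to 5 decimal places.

Y = number of shots to the first success; geometric, p = 0.38.
P(Y > 14) = P(first 14 all fail) = (1−p)^14 = 0.0012402

0.00124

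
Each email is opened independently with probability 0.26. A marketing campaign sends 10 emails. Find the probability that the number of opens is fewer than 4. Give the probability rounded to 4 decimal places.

X ~ Binomial(10, 0.26); P(X ≤ 3) = Σ C(10,k) p^k (1−p)^(10−k) over k:
  k=0: C(10,0)·0.26^0·0.74^10 = 0.049240
  k=1: C(10,1)·0.26^1·0.74^9 = 0.173005
  k=2: C(10,2)·0.26^2·0.74^8 = 0.273535
  k=3: C(10,3)·0.26^3·0.74^7 = 0.256285
Total = 0.752065

0.7521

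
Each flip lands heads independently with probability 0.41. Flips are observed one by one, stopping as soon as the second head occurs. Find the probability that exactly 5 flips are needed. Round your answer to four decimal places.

0.1381

Y = trial on which the second success occurs; negative binomial, r=2, p=0.41.
P(Y=5) = C(4,1) · p^2 · (1−p)^3
= 4 · 0.1681 · 0.20538 = 0.138097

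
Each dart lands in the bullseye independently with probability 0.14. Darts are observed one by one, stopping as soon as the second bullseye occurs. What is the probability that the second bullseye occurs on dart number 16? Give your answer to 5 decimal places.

0.03559

Y = trial on which the second success occurs; negative binomial, r=2, p=0.14.
P(Y=16) = C(15,1) · p^2 · (1−p)^14
= 15 · 0.0196 · 0.12105 = 0.0355898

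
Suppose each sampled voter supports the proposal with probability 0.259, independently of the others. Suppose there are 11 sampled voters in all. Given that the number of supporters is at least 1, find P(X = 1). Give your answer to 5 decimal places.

X ~ Binomial(11, 0.259). Want P(X=1 | X≥1) = P(X=1) / P(X≥1).
P(X=1) = C(11,1)·0.259^1·0.741^10 = 0.1421918
P(X≥1) = 1 − 0.0369828 = 0.9630172
Ratio = 0.1421918 / 0.9630172 = 0.1476524

0.14765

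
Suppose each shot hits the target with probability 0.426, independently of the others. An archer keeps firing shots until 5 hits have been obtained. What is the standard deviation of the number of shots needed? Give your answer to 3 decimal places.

3.977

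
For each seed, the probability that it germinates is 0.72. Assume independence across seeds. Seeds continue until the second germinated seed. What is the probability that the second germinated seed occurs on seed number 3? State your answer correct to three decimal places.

0.290

Y = trial on which the second success occurs; negative binomial, r=2, p=0.72.
P(Y=3) = C(2,1) · p^2 · (1−p)^1
= 2 · 0.5184 · 0.28 = 0.29030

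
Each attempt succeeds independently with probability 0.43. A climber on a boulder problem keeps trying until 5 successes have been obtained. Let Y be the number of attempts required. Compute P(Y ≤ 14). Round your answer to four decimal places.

Finishing within 14 attempts ⇔ at least 5 successes in the first 14. With X ~ Binomial(14, 0.43), P(Y ≤ 14) = 1 − P(X ≤ 4).
  k=0: C(14,0)·0.43^0·0.57^14 = 0.000382
  k=1: C(14,1)·0.43^1·0.57^13 = 0.004036
  k=2: C(14,2)·0.43^2·0.57^12 = 0.019791
  k=3: C(14,3)·0.43^3·0.57^11 = 0.059721
  k=4: C(14,4)·0.43^4·0.57^10 = 0.123896
1 − 0.207827 = 0.792173

0.7922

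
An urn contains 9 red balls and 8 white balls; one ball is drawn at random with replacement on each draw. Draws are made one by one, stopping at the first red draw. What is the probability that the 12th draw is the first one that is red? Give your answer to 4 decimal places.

Geometric (trials to first success), p = 0.529412.
P(Y = 12) = (1−p)^11 · p = 0.00025064 · 0.529412 = 0.000133

0.0001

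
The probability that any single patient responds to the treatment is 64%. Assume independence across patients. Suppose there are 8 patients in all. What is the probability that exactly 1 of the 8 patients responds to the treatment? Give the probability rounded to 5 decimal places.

0.00401

X ~ Binomial(n=8, p=0.64).
P(X=1) = C(8,1) · p^1 · (1−p)^7
= 8 · 0.64 · 0.00078364 = 0.0040122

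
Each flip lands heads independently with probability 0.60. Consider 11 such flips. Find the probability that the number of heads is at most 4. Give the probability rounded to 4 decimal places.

0.0994

X ~ Binomial(11, 0.60); P(X ≤ 4) = Σ C(11,k) p^k (1−p)^(11−k) over k:
  k=0: C(11,0)·0.60^0·0.40^11 = 0.000042
  k=1: C(11,1)·0.60^1·0.40^10 = 0.000692
  k=2: C(11,2)·0.60^2·0.40^9 = 0.005190
  k=3: C(11,3)·0.60^3·0.40^8 = 0.023357
  k=4: C(11,4)·0.60^4·0.40^7 = 0.070071
Total = 0.099353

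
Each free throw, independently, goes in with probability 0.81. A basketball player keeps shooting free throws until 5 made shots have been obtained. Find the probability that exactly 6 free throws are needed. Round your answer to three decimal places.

0.331

Y = trial on which the fifth success occurs; negative binomial, r=5, p=0.81.
P(Y=6) = C(5,4) · p^5 · (1−p)^1
= 5 · 0.34868 · 0.19 = 0.33124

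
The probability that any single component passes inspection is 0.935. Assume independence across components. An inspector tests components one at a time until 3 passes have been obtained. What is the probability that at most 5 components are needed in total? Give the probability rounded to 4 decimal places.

0.9975

Finishing within 5 components ⇔ at least 3 successes in the first 5. With X ~ Binomial(5, 0.935), P(Y ≤ 5) = 1 − P(X ≤ 2).
  k=0: C(5,0)·0.935^0·0.065^5 = 0.000001
  k=1: C(5,1)·0.935^1·0.065^4 = 0.000083
  k=2: C(5,2)·0.935^2·0.065^3 = 0.002401
1 − 0.002485 = 0.997515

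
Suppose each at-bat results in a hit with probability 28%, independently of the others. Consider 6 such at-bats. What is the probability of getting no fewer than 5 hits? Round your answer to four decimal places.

0.0079

X ~ Binomial(6, 0.28); P(X ≥ 5) = Σ C(6,k) p^k (1−p)^(6−k) over k:
  k=5: C(6,5)·0.28^5·0.72^1 = 0.007435
  k=6: C(6,6)·0.28^6·0.72^0 = 0.000482
Total = 0.007917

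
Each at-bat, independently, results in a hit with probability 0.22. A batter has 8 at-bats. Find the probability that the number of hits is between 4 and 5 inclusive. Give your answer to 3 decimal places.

X ~ Binomial(8, 0.22); P(4 ≤ X ≤ 5) = Σ C(8,k) p^k (1−p)^(8−k) over k:
  k=4: C(8,4)·0.22^4·0.78^4 = 0.06070
  k=5: C(8,5)·0.22^5·0.78^3 = 0.01370
Total = 0.07439

0.074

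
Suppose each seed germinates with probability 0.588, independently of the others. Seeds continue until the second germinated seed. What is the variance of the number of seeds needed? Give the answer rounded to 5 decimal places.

Y = total seeds until the second success; negative binomial with r=2, p=0.588.
Var(Y) = r(1−p)/p² = 2·0.412 / 0.588² = 2.3832662

2.38327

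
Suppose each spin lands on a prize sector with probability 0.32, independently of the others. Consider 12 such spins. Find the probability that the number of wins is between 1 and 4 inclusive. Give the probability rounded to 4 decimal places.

0.6595

X ~ Binomial(12, 0.32); P(1 ≤ X ≤ 4) = Σ C(12,k) p^k (1−p)^(12−k) over k:
  k=1: C(12,1)·0.32^1·0.68^11 = 0.055199
  k=2: C(12,2)·0.32^2·0.68^10 = 0.142867
  k=3: C(12,3)·0.32^3·0.68^9 = 0.224106
  k=4: C(12,4)·0.32^4·0.68^8 = 0.237288
Total = 0.659460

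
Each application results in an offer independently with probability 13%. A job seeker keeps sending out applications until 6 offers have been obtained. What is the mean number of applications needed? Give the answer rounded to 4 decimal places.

46.1538

Y = total applications until the sixth success; negative binomial with r=6, p=0.13.
E[Y] = r / p = 6 / 0.13 = 46.153846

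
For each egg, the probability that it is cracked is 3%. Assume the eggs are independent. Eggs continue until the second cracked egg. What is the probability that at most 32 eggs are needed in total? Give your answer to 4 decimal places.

0.2493

Finishing within 32 eggs ⇔ at least 2 successes in the first 32. With X ~ Binomial(32, 0.03), P(Y ≤ 32) = 1 − P(X ≤ 1).
  k=0: C(32,0)·0.03^0·0.97^32 = 0.377308
  k=1: C(32,1)·0.03^1·0.97^31 = 0.373418
1 − 0.750725 = 0.249275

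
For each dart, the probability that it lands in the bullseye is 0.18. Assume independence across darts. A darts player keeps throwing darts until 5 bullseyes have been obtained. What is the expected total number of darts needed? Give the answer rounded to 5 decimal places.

27.77778

Y = total darts until the fifth success; negative binomial with r=5, p=0.18.
E[Y] = r / p = 5 / 0.18 = 27.7777778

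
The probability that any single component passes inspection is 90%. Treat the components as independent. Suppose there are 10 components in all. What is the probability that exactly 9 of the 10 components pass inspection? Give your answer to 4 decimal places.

0.3874

X ~ Binomial(n=10, p=0.90).
P(X=9) = C(10,9) · p^9 · (1−p)^1
= 10 · 0.38742 · 0.1 = 0.387420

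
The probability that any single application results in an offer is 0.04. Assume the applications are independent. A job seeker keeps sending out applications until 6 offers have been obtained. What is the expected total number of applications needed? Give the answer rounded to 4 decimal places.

Y = total applications until the sixth success; negative binomial with r=6, p=0.04.
E[Y] = r / p = 6 / 0.04 = 150.000000

150.0000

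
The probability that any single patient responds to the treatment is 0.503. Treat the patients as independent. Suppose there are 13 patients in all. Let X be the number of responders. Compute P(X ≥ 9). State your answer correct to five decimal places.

0.13819

X ~ Binomial(13, 0.503); P(X ≥ 9) = Σ C(13,k) p^k (1−p)^(13−k) over k:
  k=9: C(13,9)·0.503^9·0.497^4 = 0.0899173
  k=10: C(13,10)·0.503^10·0.497^3 = 0.0364011
  k=11: C(13,11)·0.503^11·0.497^2 = 0.0100474
  k=12: C(13,12)·0.503^12·0.497^1 = 0.0016948
  k=13: C(13,13)·0.503^13·0.497^0 = 0.0001319
Total = 0.1381927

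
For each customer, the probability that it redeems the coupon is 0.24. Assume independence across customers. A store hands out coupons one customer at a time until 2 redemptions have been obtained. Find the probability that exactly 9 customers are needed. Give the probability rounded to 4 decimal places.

0.0675

Y = trial on which the second success occurs; negative binomial, r=2, p=0.24.
P(Y=9) = C(8,1) · p^2 · (1−p)^7
= 8 · 0.0576 · 0.14645 = 0.067485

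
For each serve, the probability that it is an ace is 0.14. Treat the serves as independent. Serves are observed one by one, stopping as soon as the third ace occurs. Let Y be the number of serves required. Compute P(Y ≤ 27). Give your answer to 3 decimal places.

Finishing within 27 serves ⇔ at least 3 successes in the first 27. With X ~ Binomial(27, 0.14), P(Y ≤ 27) = 1 − P(X ≤ 2).
  k=0: C(27,0)·0.14^0·0.86^27 = 0.01704
  k=1: C(27,1)·0.14^1·0.86^26 = 0.07489
  k=2: C(27,2)·0.14^2·0.86^25 = 0.15850
1 − 0.25043 = 0.74957

0.750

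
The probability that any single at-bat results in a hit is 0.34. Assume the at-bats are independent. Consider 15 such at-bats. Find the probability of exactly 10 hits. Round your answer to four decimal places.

0.0078

X ~ Binomial(n=15, p=0.34).
P(X=10) = C(15,10) · p^10 · (1−p)^5
= 3003 · 2.0644e-05 · 0.12523 = 0.007764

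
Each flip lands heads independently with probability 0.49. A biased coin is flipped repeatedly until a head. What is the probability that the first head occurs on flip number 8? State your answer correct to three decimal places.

0.004

Geometric (trials to first success), p = 0.49.
P(Y = 8) = (1−p)^7 · p = 0.0089741 · 0.49 = 0.00440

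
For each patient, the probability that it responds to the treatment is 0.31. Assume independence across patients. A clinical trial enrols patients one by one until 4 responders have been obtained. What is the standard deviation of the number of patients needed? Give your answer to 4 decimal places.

Y = total patients until the fourth success; negative binomial with r=4, p=0.31.
SD(Y) = √[r(1−p)/p²] = √(28.720083) = 5.359112

5.3591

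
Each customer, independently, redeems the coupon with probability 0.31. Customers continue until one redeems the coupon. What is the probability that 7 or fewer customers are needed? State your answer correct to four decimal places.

0.9255

Y = number of customers to the first success; geometric, p = 0.31.
P(Y ≤ 7) = 1 − (1−p)^7 = 1 − 0.074464 = 0.925536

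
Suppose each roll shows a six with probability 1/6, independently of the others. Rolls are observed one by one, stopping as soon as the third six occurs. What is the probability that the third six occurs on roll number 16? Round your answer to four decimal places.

Y = trial on which the third success occurs; negative binomial, r=3, p=0.166667.
P(Y=16) = C(15,2) · p^3 · (1−p)^13
= 105 · 0.0046296 · 0.093464 = 0.045434

0.0454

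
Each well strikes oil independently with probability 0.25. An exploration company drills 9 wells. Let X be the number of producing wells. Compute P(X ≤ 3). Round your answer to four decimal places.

0.8343

X ~ Binomial(9, 0.25); P(X ≤ 3) = Σ C(9,k) p^k (1−p)^(9−k) over k:
  k=0: C(9,0)·0.25^0·0.75^9 = 0.075085
  k=1: C(9,1)·0.25^1·0.75^8 = 0.225254
  k=2: C(9,2)·0.25^2·0.75^7 = 0.300339
  k=3: C(9,3)·0.25^3·0.75^6 = 0.233597
Total = 0.834274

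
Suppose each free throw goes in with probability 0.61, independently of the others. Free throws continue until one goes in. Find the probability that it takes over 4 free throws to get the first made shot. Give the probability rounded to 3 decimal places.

Y = number of free throws to the first success; geometric, p = 0.61.
P(Y > 4) = P(first 4 all fail) = (1−p)^4 = 0.02313

0.023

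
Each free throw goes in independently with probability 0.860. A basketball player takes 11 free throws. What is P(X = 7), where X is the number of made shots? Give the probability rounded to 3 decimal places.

0.044

X ~ Binomial(n=11, p=0.86).
P(X=7) = C(11,7) · p^7 · (1−p)^4
= 330 · 0.34793 · 0.00038416 = 0.04411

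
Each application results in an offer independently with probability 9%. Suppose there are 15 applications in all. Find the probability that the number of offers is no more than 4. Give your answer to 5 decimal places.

0.99180

X ~ Binomial(15, 0.09); P(X ≤ 4) = Σ C(15,k) p^k (1−p)^(15−k) over k:
  k=0: C(15,0)·0.09^0·0.91^15 = 0.2430082
  k=1: C(15,1)·0.09^1·0.91^14 = 0.3605066
  k=2: C(15,2)·0.09^2·0.91^13 = 0.2495815
  k=3: C(15,3)·0.09^3·0.91^12 = 0.1069635
  k=4: C(15,4)·0.09^4·0.91^11 = 0.0317364
Total = 0.9917963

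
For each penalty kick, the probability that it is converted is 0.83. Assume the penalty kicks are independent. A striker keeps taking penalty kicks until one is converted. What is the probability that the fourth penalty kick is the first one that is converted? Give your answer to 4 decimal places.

0.0041

Geometric (trials to first success), p = 0.83.
P(Y = 4) = (1−p)^3 · p = 0.004913 · 0.83 = 0.004078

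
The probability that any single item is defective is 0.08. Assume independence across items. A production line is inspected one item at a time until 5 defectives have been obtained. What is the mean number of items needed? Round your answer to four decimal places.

62.5000

Y = total items until the fifth success; negative binomial with r=5, p=0.08.
E[Y] = r / p = 5 / 0.08 = 62.500000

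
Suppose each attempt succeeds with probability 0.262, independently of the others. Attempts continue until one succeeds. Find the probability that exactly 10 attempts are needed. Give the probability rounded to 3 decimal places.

0.017

Geometric (trials to first success), p = 0.262.
P(Y = 10) = (1−p)^9 · p = 0.064939 · 0.262 = 0.01701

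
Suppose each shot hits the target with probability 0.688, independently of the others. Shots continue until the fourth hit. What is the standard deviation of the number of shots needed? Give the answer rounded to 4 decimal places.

Y = total shots until the fourth success; negative binomial with r=4, p=0.688.
SD(Y) = √[r(1−p)/p²] = √(2.636560) = 1.623749

1.6237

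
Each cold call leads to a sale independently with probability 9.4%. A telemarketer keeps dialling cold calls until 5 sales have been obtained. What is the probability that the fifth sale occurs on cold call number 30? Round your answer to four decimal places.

Y = trial on which the fifth success occurs; negative binomial, r=5, p=0.094.
P(Y=30) = C(29,4) · p^5 · (1−p)^25
= 23751 · 7.339e-06 · 0.084763 = 0.014775

0.0148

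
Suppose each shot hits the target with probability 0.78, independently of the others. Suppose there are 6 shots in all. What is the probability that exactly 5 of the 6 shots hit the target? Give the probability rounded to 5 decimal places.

X ~ Binomial(n=6, p=0.78).
P(X=5) = C(6,5) · p^5 · (1−p)^1
= 6 · 0.28872 · 0.22 = 0.3811070

0.38111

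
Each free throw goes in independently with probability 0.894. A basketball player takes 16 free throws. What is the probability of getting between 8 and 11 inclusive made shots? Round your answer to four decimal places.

0.0215

X ~ Binomial(16, 0.894); P(8 ≤ X ≤ 11) = Σ C(16,k) p^k (1−p)^(16−k) over k:
  k=8: C(16,8)·0.894^8·0.106^8 = 0.000084
  k=9: C(16,9)·0.894^9·0.106^7 = 0.000627
  k=10: C(16,10)·0.894^10·0.106^6 = 0.003705
  k=11: C(16,11)·0.894^11·0.106^5 = 0.017042
Total = 0.021458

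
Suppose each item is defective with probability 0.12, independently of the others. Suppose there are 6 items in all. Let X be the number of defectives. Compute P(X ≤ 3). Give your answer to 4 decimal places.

0.9975

X ~ Binomial(6, 0.12); P(X ≤ 3) = Σ C(6,k) p^k (1−p)^(6−k) over k:
  k=0: C(6,0)·0.12^0·0.88^6 = 0.464404
  k=1: C(6,1)·0.12^1·0.88^5 = 0.379967
  k=2: C(6,2)·0.12^2·0.88^4 = 0.129534
  k=3: C(6,3)·0.12^3·0.88^3 = 0.023552
Total = 0.997457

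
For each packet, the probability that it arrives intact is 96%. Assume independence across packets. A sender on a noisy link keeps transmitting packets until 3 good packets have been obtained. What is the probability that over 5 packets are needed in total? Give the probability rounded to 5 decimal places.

0.00060

Needing more than 5 packets ⇔ fewer than 3 successes in the first 5. With X ~ Binomial(5, 0.96), P(Y > 5) = P(X ≤ 2).
  k=0: C(5,0)·0.96^0·0.04^5 = 0.0000001
  k=1: C(5,1)·0.96^1·0.04^4 = 0.0000123
  k=2: C(5,2)·0.96^2·0.04^3 = 0.0005898
P(X ≤ 2) = 0.0006022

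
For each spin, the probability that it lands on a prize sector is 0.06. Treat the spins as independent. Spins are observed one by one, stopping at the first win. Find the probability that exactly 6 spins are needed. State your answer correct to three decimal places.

Geometric (trials to first success), p = 0.06.
P(Y = 6) = (1−p)^5 · p = 0.7339 · 0.06 = 0.04403

0.044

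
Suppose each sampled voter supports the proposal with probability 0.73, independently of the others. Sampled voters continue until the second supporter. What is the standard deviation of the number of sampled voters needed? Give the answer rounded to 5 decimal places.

Y = total sampled voters until the second success; negative binomial with r=2, p=0.73.
SD(Y) = √[r(1−p)/p²] = √(1.0133233) = 1.0066396

1.00664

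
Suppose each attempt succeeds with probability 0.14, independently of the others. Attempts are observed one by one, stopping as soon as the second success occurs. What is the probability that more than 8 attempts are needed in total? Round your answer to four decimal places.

0.6889

Needing more than 8 attempts ⇔ fewer than 2 successes in the first 8. With X ~ Binomial(8, 0.14), P(Y > 8) = P(X ≤ 1).
  k=0: C(8,0)·0.14^0·0.86^8 = 0.299218
  k=1: C(8,1)·0.14^1·0.86^7 = 0.389679
P(X ≤ 1) = 0.688897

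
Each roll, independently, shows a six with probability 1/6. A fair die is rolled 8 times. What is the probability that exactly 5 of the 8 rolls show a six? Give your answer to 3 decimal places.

0.004

X ~ Binomial(n=8, p=0.166667).
P(X=5) = C(8,5) · p^5 · (1−p)^3
= 56 · 0.0001286 · 0.5787 = 0.00417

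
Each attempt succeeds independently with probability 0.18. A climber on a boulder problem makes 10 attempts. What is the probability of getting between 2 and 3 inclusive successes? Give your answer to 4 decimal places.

0.4725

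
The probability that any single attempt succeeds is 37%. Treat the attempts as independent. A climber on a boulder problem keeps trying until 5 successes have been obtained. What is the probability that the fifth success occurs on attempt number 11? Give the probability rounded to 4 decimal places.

Y = trial on which the fifth success occurs; negative binomial, r=5, p=0.37.
P(Y=11) = C(10,4) · p^5 · (1−p)^6
= 210 · 0.0069344 · 0.062524 = 0.091048

0.0910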